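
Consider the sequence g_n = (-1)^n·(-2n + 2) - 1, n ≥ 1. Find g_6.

(-1)^6 = 1; -2n + 2 at n=6 is -10; so g_6 = -11.

-11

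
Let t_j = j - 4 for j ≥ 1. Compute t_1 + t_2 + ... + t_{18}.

Over j = 1..18: Σj = 171.
Total = (1)·171 + (-4)·18 = 99.

99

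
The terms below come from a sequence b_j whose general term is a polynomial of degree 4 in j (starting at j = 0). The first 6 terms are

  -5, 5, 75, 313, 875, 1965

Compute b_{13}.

70013

1st diffs: 10, 70, 238, 562, 1090.
2nd diffs: 60, 168, 324, 528.
3rd diffs: 108, 156, 204.
4th diffs: 48, 48 (constant).
So b_j = 2j^4 + 6j^3 - 2j^2 + 4j - 5.
Evaluating at j = 13 gives b_{13} = 70013.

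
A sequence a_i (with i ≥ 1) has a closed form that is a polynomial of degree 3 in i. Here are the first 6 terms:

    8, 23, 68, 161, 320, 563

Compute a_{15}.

9500

1st diffs: 15, 45, 93, 159, 243.
2nd diffs: 30, 48, 66, 84.
3rd diffs: 18, 18, 18 (constant).
Newton forward-difference form: a_i = 8 + 15·C(i-1,1) + 30·C(i-1,2) + 18·C(i-1,3).
At i = 15: i-1 = 14, so a_{15} = 8 + 210 + 2730 + 6552 = 9500.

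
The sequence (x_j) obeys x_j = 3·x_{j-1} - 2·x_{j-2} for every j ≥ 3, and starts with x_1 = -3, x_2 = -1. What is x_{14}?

16379

Compute successive terms:
x_3 = 3;  x_4 = 11;  x_5 = 27;  …;  x_{11} = 2043;  x_{12} = 4091;  x_{13} = 8187;  x_{14} = 16379.
(Characteristic roots are 2 and 1.)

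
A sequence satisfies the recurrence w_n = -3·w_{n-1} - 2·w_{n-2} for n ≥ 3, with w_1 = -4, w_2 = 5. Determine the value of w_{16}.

w_3 = -7;  w_4 = 11;  w_5 = -19;  …;  w_{13} = -4099;  w_{14} = 8195;  w_{15} = -16387;  w_{16} = 32771.
(Characteristic roots are -1 and -2.)

32771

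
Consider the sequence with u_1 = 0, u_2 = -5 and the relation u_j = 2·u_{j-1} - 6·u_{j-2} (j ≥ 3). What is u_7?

-280

Applying the relation repeatedly:
u_3 = -10; u_4 = 10; u_5 = 80; u_6 = 100; u_7 = -280.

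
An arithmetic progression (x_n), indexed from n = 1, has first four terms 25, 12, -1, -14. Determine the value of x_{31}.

Common difference d = -13.
x_n = 25 + (n - 1)·(-13).
x_{31} = 25 + 30·(-13) = -365.

-365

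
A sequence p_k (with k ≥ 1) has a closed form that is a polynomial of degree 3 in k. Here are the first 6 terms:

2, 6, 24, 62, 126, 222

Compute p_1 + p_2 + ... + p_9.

1st diffs: 4, 18, 38, 64, 96.
2nd diffs: 14, 20, 26, 32.
3rd diffs: 6, 6, 6 (constant).
So p_k = k^3 + k^2 - 6k + 6.
Continuing: 356, 534, 762.
Summing k = 1..9 (9 terms) gives 2094.

2094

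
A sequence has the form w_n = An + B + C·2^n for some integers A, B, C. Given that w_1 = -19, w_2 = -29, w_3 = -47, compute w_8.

-1049

Write the equations: A + B + 2C = -19; 2A + B + 4C = -29; 3A + B + 8C = -47.
Subtracting the first from the second: A + 2C = -10.
Subtracting the second from the third: A + 4C = -18.
Solving: C = -4, A = -2, then B = -9.
So w_n = -2·n + (-9) + (-4)·2^n; at n=8 this is -1049.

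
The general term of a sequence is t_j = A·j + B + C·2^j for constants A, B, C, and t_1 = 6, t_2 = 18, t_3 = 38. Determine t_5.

142

At j = 1, 2, 3: A + B + 2C = 6; 2A + B + 4C = 18; 3A + B + 8C = 38.
Subtracting the first from the second: A + 2C = 12.
Subtracting the second from the third: A + 4C = 20.
Solving: C = 4, A = 4, then B = -6.
Hence t_5 = 4·5 + (-6) + 4·32 = 142.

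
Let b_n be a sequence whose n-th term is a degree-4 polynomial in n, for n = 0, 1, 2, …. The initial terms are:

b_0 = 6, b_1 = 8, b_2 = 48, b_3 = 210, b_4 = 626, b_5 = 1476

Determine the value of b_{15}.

1st diffs: 2, 40, 162, 416, 850.
2nd diffs: 38, 122, 254, 434.
3rd diffs: 84, 132, 180.
4th diffs: 48, 48 (constant).
Newton forward-difference form: b_n = 6 + 2·C(n,1) + 38·C(n,2) + 84·C(n,3) + 48·C(n,4).
At n = 15: n = 15, so b_{15} = 6 + 30 + 3990 + 38220 + 65520 = 107766.

107766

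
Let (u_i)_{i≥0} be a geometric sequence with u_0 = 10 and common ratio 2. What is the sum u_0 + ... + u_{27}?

2684354550

u_i = 10·2^(i-0).
S = 10·(2^28 - 1)/(2 - 1) = 10·(268435456 - 1)/(1) = 2684354550.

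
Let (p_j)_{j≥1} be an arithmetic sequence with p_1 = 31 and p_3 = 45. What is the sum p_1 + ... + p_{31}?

4216

Common difference d = (45 - 31) / (3 - 1) = 7.
p_j = 31 + (j - 1)·7.
p_{31} = 241; S = 31·(31 + 241)/2 = 4216.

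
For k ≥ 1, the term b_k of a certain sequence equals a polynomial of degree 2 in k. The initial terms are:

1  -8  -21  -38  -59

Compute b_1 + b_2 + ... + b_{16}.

-3304

1st diffs: -9, -13, -17, -21.
2nd diffs: -4, -4, -4 (constant).
Newton forward-difference form: b_k = 1 + (-9)·C(k-1,1) + (-4)·C(k-1,2).
Continuing: …, -84, -113, -146, -183, …, b_{16} = -554.
Summing k = 1..16 (16 terms) gives -3304.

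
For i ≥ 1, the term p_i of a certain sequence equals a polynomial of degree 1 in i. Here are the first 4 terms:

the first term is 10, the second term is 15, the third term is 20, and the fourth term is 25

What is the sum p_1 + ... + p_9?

270

1st diffs: 5, 5, 5 (constant).
So p_i = 5i + 5.
Continuing: …, 30, 35, 40, 45, …, p_9 = 50.
Summing i = 1..9 (9 terms) gives 270.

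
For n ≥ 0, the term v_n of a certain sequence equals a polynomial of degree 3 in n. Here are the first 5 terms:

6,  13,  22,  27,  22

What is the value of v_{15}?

-2409

1st diffs: 7, 9, 5, -5.
2nd diffs: 2, -4, -10.
3rd diffs: -6, -6 (constant).
Newton forward-difference form: v_n = 6 + 7·C(n,1) + 2·C(n,2) + (-6)·C(n,3).
At n = 15: n = 15, so v_{15} = 6 + 105 + 210 - 2730 = -2409.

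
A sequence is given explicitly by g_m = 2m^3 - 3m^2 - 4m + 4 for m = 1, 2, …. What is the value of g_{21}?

g_{21} = 2·21^3 - 3·21^2 - 4·21 + 4 = 17119.

17119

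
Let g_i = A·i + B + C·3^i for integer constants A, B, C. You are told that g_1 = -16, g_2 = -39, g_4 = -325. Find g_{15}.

Plug in i = 1, 2, 4: A + B + 3C = -16; 2A + B + 9C = -39; 4A + B + 81C = -325.
Subtracting the first from the second: A + 6C = -23.
Subtracting the second from the third: 2A + 72C = -286.
Solving: C = -4, A = 1, then B = -5.
Hence g_{15} = 1·15 + (-5) + (-4)·14348907 = -57395618.

-57395618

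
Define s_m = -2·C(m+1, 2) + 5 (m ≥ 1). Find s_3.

C(4, 2) = 6, so s_3 = -7.

-7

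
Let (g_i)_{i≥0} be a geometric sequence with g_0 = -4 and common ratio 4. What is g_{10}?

-4194304

g_i = (-4)·4^(i-0).
g_{10} = (-4)·4^10 = -4194304.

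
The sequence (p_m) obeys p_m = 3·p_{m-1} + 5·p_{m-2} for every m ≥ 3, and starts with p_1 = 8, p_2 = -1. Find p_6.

Applying the relation repeatedly:
p_3 = 37; p_4 = 106; p_5 = 503; p_6 = 2039.

2039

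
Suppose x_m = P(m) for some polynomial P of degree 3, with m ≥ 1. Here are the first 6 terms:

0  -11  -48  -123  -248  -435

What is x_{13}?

1st diffs: -11, -37, -75, -125, -187.
2nd diffs: -26, -38, -50, -62.
3rd diffs: -12, -12, -12 (constant).
Newton forward-difference form: x_m = (-11)·C(m-1,1) + (-26)·C(m-1,2) + (-12)·C(m-1,3).
At m = 13: m-1 = 12, so x_{13} = -132 - 1716 - 2640 = -4488.

-4488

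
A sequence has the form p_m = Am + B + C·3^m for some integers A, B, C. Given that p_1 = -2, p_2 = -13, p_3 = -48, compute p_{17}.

Write the equations: A + B + 3C = -2; 2A + B + 9C = -13; 3A + B + 27C = -48.
Subtracting the first from the second: A + 6C = -11.
Subtracting the second from the third: A + 18C = -35.
Solving: C = -2, A = 1, then B = 3.
Hence p_{17} = 1·17 + 3 + (-2)·129140163 = -258280306.

-258280306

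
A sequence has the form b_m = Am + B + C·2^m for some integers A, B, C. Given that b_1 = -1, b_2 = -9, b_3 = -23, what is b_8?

Write the equations: A + B + 2C = -1; 2A + B + 4C = -9; 3A + B + 8C = -23.
Subtracting the first from the second: A + 2C = -8.
Subtracting the second from the third: A + 4C = -14.
Solving: C = -3, A = -2, then B = 7.
So b_m = -2·m + 7 + (-3)·2^m; at m=8 this is -777.

-777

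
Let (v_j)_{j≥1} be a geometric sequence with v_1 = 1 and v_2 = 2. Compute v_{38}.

Common ratio r = 2.
v_j = 1·2^(j-1).
v_{38} = 1·2^37 = 137438953472.

137438953472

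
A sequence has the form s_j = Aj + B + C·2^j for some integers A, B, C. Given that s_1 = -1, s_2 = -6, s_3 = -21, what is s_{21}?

-10485651

Plug in j = 1, 2, 3: A + B + 2C = -1; 2A + B + 4C = -6; 3A + B + 8C = -21.
Subtracting the first from the second: A + 2C = -5.
Subtracting the second from the third: A + 4C = -15.
Solving: C = -5, A = 5, then B = 4.
Hence s_{21} = 5·21 + 4 + (-5)·2097152 = -10485651.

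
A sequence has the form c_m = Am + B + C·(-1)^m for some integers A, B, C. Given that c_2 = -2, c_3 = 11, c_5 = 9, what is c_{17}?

Plug in m = 2, 3, 5: 2A + B + C = -2; 3A + B - C = 11; 5A + B - C = 9.
Subtracting the first from the second: A - 2C = 13.
Subtracting the second from the third: 2A = -2.
Solving: C = -7, A = -1, then B = 7.
Hence c_{17} = -1·17 + 7 + (-7)·(-1) = -3.

-3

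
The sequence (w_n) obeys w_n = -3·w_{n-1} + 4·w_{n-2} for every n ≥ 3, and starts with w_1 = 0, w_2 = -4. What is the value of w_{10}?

w_3 = 12; w_4 = -52; w_5 = 204; w_6 = -820; w_7 = 3276; w_8 = -13108; w_9 = 52428; w_{10} = -209716.
(Characteristic roots are 1 and -4.)

-209716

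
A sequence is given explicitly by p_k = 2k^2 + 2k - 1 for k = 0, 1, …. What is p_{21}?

923

p_{21} = 2·21^2 + 2·21 - 1 = 923.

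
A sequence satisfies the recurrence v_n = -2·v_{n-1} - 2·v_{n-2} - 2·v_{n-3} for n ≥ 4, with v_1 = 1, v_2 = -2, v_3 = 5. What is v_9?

60

Iterate the recurrence:
v_4 = -8  v_5 = 10  v_6 = -14  v_7 = 24  v_8 = -40  v_9 = 60.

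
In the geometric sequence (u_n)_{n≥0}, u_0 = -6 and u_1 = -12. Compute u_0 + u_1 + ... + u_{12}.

-49146

Common ratio r = 2.
u_n = (-6)·2^(n-0).
S = (-6)·(2^13 - 1)/(2 - 1) = (-6)·(8192 - 1)/(1) = -49146.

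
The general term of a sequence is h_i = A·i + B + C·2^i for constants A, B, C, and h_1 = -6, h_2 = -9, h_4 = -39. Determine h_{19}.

The three given values yield: A + B + 2C = -6; 2A + B + 4C = -9; 4A + B + 16C = -39.
Subtracting the first from the second: A + 2C = -3.
Subtracting the second from the third: 2A + 12C = -30.
Solving: C = -3, A = 3, then B = -3.
Hence h_{19} = 3·19 + (-3) + (-3)·524288 = -1572810.

-1572810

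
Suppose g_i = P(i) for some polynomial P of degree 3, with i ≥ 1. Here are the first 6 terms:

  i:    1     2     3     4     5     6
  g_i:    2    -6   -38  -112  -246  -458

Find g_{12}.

-4376

1st diffs: -8, -32, -74, -134, -212.
2nd diffs: -24, -42, -60, -78.
3rd diffs: -18, -18, -18 (constant).
Newton forward-difference form: g_i = 2 + (-8)·C(i-1,1) + (-24)·C(i-1,2) + (-18)·C(i-1,3).
At i = 12: i-1 = 11, so g_{12} = 2 - 88 - 1320 - 2970 = -4376.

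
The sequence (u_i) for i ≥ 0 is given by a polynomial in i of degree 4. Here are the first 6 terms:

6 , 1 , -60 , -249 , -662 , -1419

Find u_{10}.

-16244

1st diffs: -5, -61, -189, -413, -757.
2nd diffs: -56, -128, -224, -344.
3rd diffs: -72, -96, -120.
4th diffs: -24, -24 (constant).
Newton forward-difference form: u_i = 6 + (-5)·C(i,1) + (-56)·C(i,2) + (-72)·C(i,3) + (-24)·C(i,4).
At i = 10: i = 10, so u_{10} = 6 - 50 - 2520 - 8640 - 5040 = -16244.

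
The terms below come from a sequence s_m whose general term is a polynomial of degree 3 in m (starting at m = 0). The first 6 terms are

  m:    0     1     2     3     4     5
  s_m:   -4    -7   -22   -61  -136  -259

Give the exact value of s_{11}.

-2677

1st diffs: -3, -15, -39, -75, -123.
2nd diffs: -12, -24, -36, -48.
3rd diffs: -12, -12, -12 (constant).
Newton forward-difference form: s_m = -4 + (-3)·C(m,1) + (-12)·C(m,2) + (-12)·C(m,3).
At m = 11: m = 11, so s_{11} = -4 - 33 - 660 - 1980 = -2677.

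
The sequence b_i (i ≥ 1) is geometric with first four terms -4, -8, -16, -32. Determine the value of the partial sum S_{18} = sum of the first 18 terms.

Common ratio r = 2.
b_i = (-4)·2^(i-1).
S = (-4)·(2^18 - 1)/(2 - 1) = (-4)·(262144 - 1)/(1) = -1048572.

-1048572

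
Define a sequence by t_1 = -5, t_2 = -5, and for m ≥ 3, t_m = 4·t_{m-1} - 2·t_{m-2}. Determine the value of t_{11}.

Applying the relation repeatedly:
t_3 = -10  t_4 = -30  t_5 = -100  t_6 = -340  t_7 = -1160  t_8 = -3960  t_9 = -13520  t_{10} = -46160  t_{11} = -157600.

-157600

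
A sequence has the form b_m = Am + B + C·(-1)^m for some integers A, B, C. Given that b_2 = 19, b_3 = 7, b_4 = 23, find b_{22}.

At m = 2, 3, 4: 2A + B + C = 19; 3A + B - C = 7; 4A + B + C = 23.
Subtracting the first from the second: A - 2C = -12.
Subtracting the second from the third: A + 2C = 16.
Solving: C = 7, A = 2, then B = 8.
Therefore b_{22} = 44 + 8 + 7·1 = 59.

59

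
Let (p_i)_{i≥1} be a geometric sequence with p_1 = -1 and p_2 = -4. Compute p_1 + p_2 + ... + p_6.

Common ratio r = 4.
p_i = (-1)·4^(i-1).
S = (-1)·(4^6 - 1)/(4 - 1) = (-1)·(4096 - 1)/(3) = -1365.

-1365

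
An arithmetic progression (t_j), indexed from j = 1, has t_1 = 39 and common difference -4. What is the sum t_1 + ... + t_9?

207

t_j = 39 + (j - 1)·(-4).
t_9 = 7; S = 9·(39 + 7)/2 = 207.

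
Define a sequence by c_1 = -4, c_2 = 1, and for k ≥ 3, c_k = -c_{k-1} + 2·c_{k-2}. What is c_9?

c_3 = -9, c_4 = 11, c_5 = -29, c_6 = 51, c_7 = -109, c_8 = 211, c_9 = -429.
(Characteristic roots are 1 and -2.)

-429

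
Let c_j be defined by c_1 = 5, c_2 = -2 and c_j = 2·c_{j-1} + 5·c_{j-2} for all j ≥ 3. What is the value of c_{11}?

255661

Iterate the recurrence:
c_3 = 21; c_4 = 32; c_5 = 169; c_6 = 498; c_7 = 1841; c_8 = 6172; c_9 = 21549; c_{10} = 73958; c_{11} = 255661.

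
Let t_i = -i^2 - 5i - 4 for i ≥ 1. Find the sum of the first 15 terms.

Over i = 1..15: Σi = 120, Σi² = 1240.
Total = (-1)·1240 + (-5)·120 + (-4)·15 = -1900.

-1900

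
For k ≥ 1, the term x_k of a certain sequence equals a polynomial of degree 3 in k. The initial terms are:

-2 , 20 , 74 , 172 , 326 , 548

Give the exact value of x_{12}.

3980

1st diffs: 22, 54, 98, 154, 222.
2nd diffs: 32, 44, 56, 68.
3rd diffs: 12, 12, 12 (constant).
Newton forward-difference form: x_k = -2 + 22·C(k-1,1) + 32·C(k-1,2) + 12·C(k-1,3).
At k = 12: k-1 = 11, so x_{12} = -2 + 242 + 1760 + 1980 = 3980.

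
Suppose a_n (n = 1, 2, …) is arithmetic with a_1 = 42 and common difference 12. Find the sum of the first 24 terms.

4320

a_n = 42 + (n - 1)·12.
a_{24} = 318; S = 24·(42 + 318)/2 = 4320.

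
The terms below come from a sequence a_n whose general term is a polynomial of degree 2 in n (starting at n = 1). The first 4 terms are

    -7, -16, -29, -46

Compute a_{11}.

1st diffs: -9, -13, -17.
2nd diffs: -4, -4 (constant).
Newton forward-difference form: a_n = -7 + (-9)·C(n-1,1) + (-4)·C(n-1,2).
At n = 11: n-1 = 10, so a_{11} = -7 - 90 - 180 = -277.

-277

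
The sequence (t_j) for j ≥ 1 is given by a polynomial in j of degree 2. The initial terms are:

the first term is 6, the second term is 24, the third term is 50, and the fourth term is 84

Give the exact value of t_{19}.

1st diffs: 18, 26, 34.
2nd diffs: 8, 8 (constant).
Newton forward-difference form: t_j = 6 + 18·C(j-1,1) + 8·C(j-1,2).
At j = 19: j-1 = 18, so t_{19} = 6 + 324 + 1224 = 1554.

1554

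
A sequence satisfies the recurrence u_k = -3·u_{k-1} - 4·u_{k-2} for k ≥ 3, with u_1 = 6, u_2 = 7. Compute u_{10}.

Iterate the recurrence:
u_3 = -45;  u_4 = 107;  u_5 = -141;  u_6 = -5;  u_7 = 579;  u_8 = -1717;  u_9 = 2835;  u_{10} = -1637.

-1637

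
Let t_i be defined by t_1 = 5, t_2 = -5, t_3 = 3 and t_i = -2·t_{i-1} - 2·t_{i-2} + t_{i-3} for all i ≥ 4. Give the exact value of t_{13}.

Iterate the recurrence:
t_4 = 9  t_5 = -29  t_6 = 43  t_7 = -19  t_8 = -77  t_9 = 235  t_{10} = -335  t_{11} = 123  t_{12} = 659  t_{13} = -1899.

-1899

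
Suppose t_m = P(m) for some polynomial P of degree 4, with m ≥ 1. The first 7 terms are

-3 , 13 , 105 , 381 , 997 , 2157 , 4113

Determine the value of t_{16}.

1st diffs: 16, 92, 276, 616, 1160, 1956.
2nd diffs: 76, 184, 340, 544, 796.
3rd diffs: 108, 156, 204, 252.
4th diffs: 48, 48, 48 (constant).
So t_m = 2m^4 - 2m^3 - 3.
Evaluating at m = 16 gives t_{16} = 122877.

122877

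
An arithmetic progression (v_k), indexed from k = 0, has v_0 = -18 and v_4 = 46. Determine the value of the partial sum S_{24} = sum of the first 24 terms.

Common difference d = (46 - (-18)) / (4 - 0) = 16.
v_k = -18 + (k - 0)·16.
v_{23} = 350; S = 24·(-18 + 350)/2 = 3984.

3984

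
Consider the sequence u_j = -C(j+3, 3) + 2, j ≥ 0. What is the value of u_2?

-8

C(5, 3) = 10, so u_2 = -8.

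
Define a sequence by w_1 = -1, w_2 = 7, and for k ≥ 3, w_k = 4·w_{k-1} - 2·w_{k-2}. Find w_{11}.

577248

Step forward from the initial values:
w_3 = 30  w_4 = 106  w_5 = 364  w_6 = 1244  w_7 = 4248  w_8 = 14504  w_9 = 49520  w_{10} = 169072  w_{11} = 577248.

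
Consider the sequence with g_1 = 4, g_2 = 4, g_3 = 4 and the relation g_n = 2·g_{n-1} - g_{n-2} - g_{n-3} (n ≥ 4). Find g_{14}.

256

g_4 = 0, g_5 = -8, g_6 = -20, …, g_{11} = 112, g_{12} = 216, g_{13} = 292, g_{14} = 256.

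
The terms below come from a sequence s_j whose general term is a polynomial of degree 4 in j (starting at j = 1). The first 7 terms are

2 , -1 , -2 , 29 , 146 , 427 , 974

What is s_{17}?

1st diffs: -3, -1, 31, 117, 281, 547.
2nd diffs: 2, 32, 86, 164, 266.
3rd diffs: 30, 54, 78, 102.
4th diffs: 24, 24, 24 (constant).
Newton forward-difference form: s_j = 2 + (-3)·C(j-1,1) + 2·C(j-1,2) + 30·C(j-1,3) + 24·C(j-1,4).
At j = 17: j-1 = 16, so s_{17} = 2 - 48 + 240 + 16800 + 43680 = 60674.

60674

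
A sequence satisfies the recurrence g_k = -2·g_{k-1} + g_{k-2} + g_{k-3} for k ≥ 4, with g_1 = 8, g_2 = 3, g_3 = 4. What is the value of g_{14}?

2174

Step forward from the initial values:
g_4 = 3  g_5 = 1  g_6 = 5  …  g_{11} = -191  g_{12} = 431  g_{13} = -967  g_{14} = 2174.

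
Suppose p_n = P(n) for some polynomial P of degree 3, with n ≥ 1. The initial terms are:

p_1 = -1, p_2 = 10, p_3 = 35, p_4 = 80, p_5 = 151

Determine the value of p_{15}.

3611

1st diffs: 11, 25, 45, 71.
2nd diffs: 14, 20, 26.
3rd diffs: 6, 6 (constant).
Newton forward-difference form: p_n = -1 + 11·C(n-1,1) + 14·C(n-1,2) + 6·C(n-1,3).
At n = 15: n-1 = 14, so p_{15} = -1 + 154 + 1274 + 2184 = 3611.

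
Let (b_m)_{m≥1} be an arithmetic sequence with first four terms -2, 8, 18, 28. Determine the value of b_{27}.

258

Common difference d = 10.
b_m = -2 + (m - 1)·10.
b_{27} = -2 + 26·10 = 258.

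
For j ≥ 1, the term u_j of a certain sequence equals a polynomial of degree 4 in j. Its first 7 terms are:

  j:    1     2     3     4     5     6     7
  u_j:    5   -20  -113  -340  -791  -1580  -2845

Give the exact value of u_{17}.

-89195

1st diffs: -25, -93, -227, -451, -789, -1265.
2nd diffs: -68, -134, -224, -338, -476.
3rd diffs: -66, -90, -114, -138.
4th diffs: -24, -24, -24 (constant).
Newton forward-difference form: u_j = 5 + (-25)·C(j-1,1) + (-68)·C(j-1,2) + (-66)·C(j-1,3) + (-24)·C(j-1,4).
At j = 17: j-1 = 16, so u_{17} = 5 - 400 - 8160 - 36960 - 43680 = -89195.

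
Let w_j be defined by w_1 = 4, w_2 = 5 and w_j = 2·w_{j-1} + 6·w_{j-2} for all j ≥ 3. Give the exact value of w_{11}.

w_3 = 34;  w_4 = 98;  w_5 = 400;  w_6 = 1388;  w_7 = 5176;  w_8 = 18680;  w_9 = 68416;  w_{10} = 248912;  w_{11} = 908320.

908320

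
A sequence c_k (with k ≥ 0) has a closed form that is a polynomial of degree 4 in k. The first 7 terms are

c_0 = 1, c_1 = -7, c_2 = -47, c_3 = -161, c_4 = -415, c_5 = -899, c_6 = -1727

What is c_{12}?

1st diffs: -8, -40, -114, -254, -484, -828.
2nd diffs: -32, -74, -140, -230, -344.
3rd diffs: -42, -66, -90, -114.
4th diffs: -24, -24, -24 (constant).
Newton forward-difference form: c_k = 1 + (-8)·C(k,1) + (-32)·C(k,2) + (-42)·C(k,3) + (-24)·C(k,4).
At k = 12: k = 12, so c_{12} = 1 - 96 - 2112 - 9240 - 11880 = -23327.

-23327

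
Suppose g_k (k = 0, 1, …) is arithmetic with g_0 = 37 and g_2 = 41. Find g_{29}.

95

Common difference d = (41 - 37) / (2 - 0) = 2.
g_k = 37 + (k - 0)·2.
g_{29} = 37 + 29·2 = 95.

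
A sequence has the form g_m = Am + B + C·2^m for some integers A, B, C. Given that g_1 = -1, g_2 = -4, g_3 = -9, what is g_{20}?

Write the equations: A + B + 2C = -1; 2A + B + 4C = -4; 3A + B + 8C = -9.
Subtracting the first from the second: A + 2C = -3.
Subtracting the second from the third: A + 4C = -5.
Solving: C = -1, A = -1, then B = 2.
Therefore g_{20} = -20 + 2 + (-1)·1048576 = -1048594.

-1048594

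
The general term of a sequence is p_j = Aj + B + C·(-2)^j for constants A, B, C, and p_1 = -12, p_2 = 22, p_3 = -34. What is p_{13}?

-40914

Plug in j = 1, 2, 3: A + B - 2C = -12; 2A + B + 4C = 22; 3A + B - 8C = -34.
Subtracting the first from the second: A + 6C = 34.
Subtracting the second from the third: A - 12C = -56.
Solving: C = 5, A = 4, then B = -6.
So p_j = 4·j + (-6) + 5·(-2)^j; at j=13 this is -40914.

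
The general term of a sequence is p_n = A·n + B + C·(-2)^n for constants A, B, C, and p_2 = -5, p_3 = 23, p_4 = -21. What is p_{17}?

Plug in n = 2, 3, 4: 2A + B + 4C = -5; 3A + B - 8C = 23; 4A + B + 16C = -21.
Subtracting the first from the second: A - 12C = 28.
Subtracting the second from the third: A + 24C = -44.
Solving: C = -2, A = 4, then B = -5.
So p_n = 4·n + (-5) + (-2)·(-2)^n; at n=17 this is 262207.

262207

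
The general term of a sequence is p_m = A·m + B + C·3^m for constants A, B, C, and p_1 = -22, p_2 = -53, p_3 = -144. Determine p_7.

-10948

At m = 1, 2, 3: A + B + 3C = -22; 2A + B + 9C = -53; 3A + B + 27C = -144.
Subtracting the first from the second: A + 6C = -31.
Subtracting the second from the third: A + 18C = -91.
Solving: C = -5, A = -1, then B = -6.
Hence p_7 = -1·7 + (-6) + (-5)·2187 = -10948.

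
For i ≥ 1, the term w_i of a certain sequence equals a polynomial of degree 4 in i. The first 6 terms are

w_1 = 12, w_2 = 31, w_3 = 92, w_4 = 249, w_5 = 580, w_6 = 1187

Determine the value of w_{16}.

62037

1st diffs: 19, 61, 157, 331, 607.
2nd diffs: 42, 96, 174, 276.
3rd diffs: 54, 78, 102.
4th diffs: 24, 24 (constant).
Newton forward-difference form: w_i = 12 + 19·C(i-1,1) + 42·C(i-1,2) + 54·C(i-1,3) + 24·C(i-1,4).
At i = 16: i-1 = 15, so w_{16} = 12 + 285 + 4410 + 24570 + 32760 = 62037.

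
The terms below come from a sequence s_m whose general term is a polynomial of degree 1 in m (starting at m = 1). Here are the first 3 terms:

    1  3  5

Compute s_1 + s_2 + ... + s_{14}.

1st diffs: 2, 2 (constant).
So s_m = 2m - 1.
Continuing: …, 7, 9, 11, 13, …, s_{14} = 27.
Summing m = 1..14 (14 terms) gives 196.

196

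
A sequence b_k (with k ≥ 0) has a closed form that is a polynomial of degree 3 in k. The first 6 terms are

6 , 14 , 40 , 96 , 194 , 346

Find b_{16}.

9014

1st diffs: 8, 26, 56, 98, 152.
2nd diffs: 18, 30, 42, 54.
3rd diffs: 12, 12, 12 (constant).
Newton forward-difference form: b_k = 6 + 8·C(k,1) + 18·C(k,2) + 12·C(k,3).
At k = 16: k = 16, so b_{16} = 6 + 128 + 2160 + 6720 = 9014.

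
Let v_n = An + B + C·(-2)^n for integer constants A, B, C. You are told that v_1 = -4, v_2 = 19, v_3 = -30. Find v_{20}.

4194289

The three given values yield: A + B - 2C = -4; 2A + B + 4C = 19; 3A + B - 8C = -30.
Subtracting the first from the second: A + 6C = 23.
Subtracting the second from the third: A - 12C = -49.
Solving: C = 4, A = -1, then B = 5.
Hence v_{20} = -1·20 + 5 + 4·1048576 = 4194289.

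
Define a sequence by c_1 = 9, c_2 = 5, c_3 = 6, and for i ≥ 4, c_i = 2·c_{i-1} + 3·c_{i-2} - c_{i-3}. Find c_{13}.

c_4 = 18; c_5 = 49; c_6 = 146; c_7 = 421; c_8 = 1231; c_9 = 3579; c_{10} = 10430; c_{11} = 30366; c_{12} = 88443; c_{13} = 257554.

257554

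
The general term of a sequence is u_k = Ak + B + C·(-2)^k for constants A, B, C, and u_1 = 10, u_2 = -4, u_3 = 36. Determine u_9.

Write the equations: A + B - 2C = 10; 2A + B + 4C = -4; 3A + B - 8C = 36.
Subtracting the first from the second: A + 6C = -14.
Subtracting the second from the third: A - 12C = 40.
Solving: C = -3, A = 4, then B = 0.
Therefore u_9 = 36 + 0 + (-3)·(-512) = 1572.

1572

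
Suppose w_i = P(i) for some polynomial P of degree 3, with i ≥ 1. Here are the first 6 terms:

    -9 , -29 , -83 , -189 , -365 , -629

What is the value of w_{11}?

1st diffs: -20, -54, -106, -176, -264.
2nd diffs: -34, -52, -70, -88.
3rd diffs: -18, -18, -18 (constant).
Newton forward-difference form: w_i = -9 + (-20)·C(i-1,1) + (-34)·C(i-1,2) + (-18)·C(i-1,3).
At i = 11: i-1 = 10, so w_{11} = -9 - 200 - 1530 - 2160 = -3899.

-3899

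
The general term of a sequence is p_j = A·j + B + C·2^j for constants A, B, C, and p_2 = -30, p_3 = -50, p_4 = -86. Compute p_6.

-286

The three given values yield: 2A + B + 4C = -30; 3A + B + 8C = -50; 4A + B + 16C = -86.
Subtracting the first from the second: A + 4C = -20.
Subtracting the second from the third: A + 8C = -36.
Solving: C = -4, A = -4, then B = -6.
Hence p_6 = -4·6 + (-6) + (-4)·64 = -286.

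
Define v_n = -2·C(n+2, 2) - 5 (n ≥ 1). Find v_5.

C(7, 2) = 21, so v_5 = -47.

-47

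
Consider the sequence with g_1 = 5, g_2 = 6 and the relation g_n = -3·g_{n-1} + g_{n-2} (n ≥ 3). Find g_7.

-1615

g_3 = -13;  g_4 = 45;  g_5 = -148;  g_6 = 489;  g_7 = -1615.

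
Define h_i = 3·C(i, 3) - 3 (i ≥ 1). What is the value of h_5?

27

C(5, 3) = 10, so h_5 = 27.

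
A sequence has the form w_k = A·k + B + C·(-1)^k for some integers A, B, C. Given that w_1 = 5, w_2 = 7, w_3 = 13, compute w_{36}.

The three given values yield: A + B - C = 5; 2A + B + C = 7; 3A + B - C = 13.
Subtracting the first from the second: A + 2C = 2.
Subtracting the second from the third: A - 2C = 6.
Solving: C = -1, A = 4, then B = 0.
Therefore w_{36} = 144 + 0 + (-1)·1 = 143.

143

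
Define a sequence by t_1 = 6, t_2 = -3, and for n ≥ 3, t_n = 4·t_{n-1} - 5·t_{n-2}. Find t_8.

Applying the relation repeatedly:
t_3 = -42; t_4 = -153; t_5 = -402; t_6 = -843; t_7 = -1362; t_8 = -1233.

-1233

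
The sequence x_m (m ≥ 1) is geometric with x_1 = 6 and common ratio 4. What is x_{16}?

x_m = 6·4^(m-1).
x_{16} = 6·4^15 = 6442450944.

6442450944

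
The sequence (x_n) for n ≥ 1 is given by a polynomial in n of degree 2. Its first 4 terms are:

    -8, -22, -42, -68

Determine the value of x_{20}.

1st diffs: -14, -20, -26.
2nd diffs: -6, -6 (constant).
Newton forward-difference form: x_n = -8 + (-14)·C(n-1,1) + (-6)·C(n-1,2).
At n = 20: n-1 = 19, so x_{20} = -8 - 266 - 1026 = -1300.

-1300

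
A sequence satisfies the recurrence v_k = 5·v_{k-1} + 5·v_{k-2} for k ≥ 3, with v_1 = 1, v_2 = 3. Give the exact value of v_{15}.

31897812500

Compute successive terms:
v_3 = 20, v_4 = 115, v_5 = 675, …, v_{12} = 158993750, v_{13} = 930765625, v_{14} = 5448796875, v_{15} = 31897812500.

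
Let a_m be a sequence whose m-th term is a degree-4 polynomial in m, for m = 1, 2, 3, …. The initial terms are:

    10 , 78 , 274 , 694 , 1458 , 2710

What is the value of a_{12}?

1st diffs: 68, 196, 420, 764, 1252.
2nd diffs: 128, 224, 344, 488.
3rd diffs: 96, 120, 144.
4th diffs: 24, 24 (constant).
Newton forward-difference form: a_m = 10 + 68·C(m-1,1) + 128·C(m-1,2) + 96·C(m-1,3) + 24·C(m-1,4).
At m = 12: m-1 = 11, so a_{12} = 10 + 748 + 7040 + 15840 + 7920 = 31558.

31558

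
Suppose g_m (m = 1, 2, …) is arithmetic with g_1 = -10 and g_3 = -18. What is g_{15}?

-66

Common difference d = (-18 - (-10)) / (3 - 1) = -4.
g_m = -10 + (m - 1)·(-4).
g_{15} = -10 + 14·(-4) = -66.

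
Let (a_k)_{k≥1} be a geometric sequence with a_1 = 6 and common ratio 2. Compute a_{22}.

a_k = 6·2^(k-1).
a_{22} = 6·2^21 = 12582912.

12582912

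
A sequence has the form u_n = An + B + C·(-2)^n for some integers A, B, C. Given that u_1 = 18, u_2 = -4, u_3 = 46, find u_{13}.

32802

At n = 1, 2, 3: A + B - 2C = 18; 2A + B + 4C = -4; 3A + B - 8C = 46.
Subtracting the first from the second: A + 6C = -22.
Subtracting the second from the third: A - 12C = 50.
Solving: C = -4, A = 2, then B = 8.
Hence u_{13} = 2·13 + 8 + (-4)·(-8192) = 32802.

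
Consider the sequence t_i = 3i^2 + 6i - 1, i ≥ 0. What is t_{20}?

1319

t_{20} = 3·20^2 + 6·20 - 1 = 1319.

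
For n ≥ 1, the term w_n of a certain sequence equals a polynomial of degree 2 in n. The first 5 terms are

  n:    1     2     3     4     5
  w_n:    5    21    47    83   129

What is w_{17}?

1st diffs: 16, 26, 36, 46.
2nd diffs: 10, 10, 10 (constant).
Newton forward-difference form: w_n = 5 + 16·C(n-1,1) + 10·C(n-1,2).
At n = 17: n-1 = 16, so w_{17} = 5 + 256 + 1200 = 1461.

1461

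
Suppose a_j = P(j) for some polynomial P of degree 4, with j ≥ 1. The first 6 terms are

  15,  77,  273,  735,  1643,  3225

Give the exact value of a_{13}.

1st diffs: 62, 196, 462, 908, 1582.
2nd diffs: 134, 266, 446, 674.
3rd diffs: 132, 180, 228.
4th diffs: 48, 48 (constant).
Newton forward-difference form: a_j = 15 + 62·C(j-1,1) + 134·C(j-1,2) + 132·C(j-1,3) + 48·C(j-1,4).
At j = 13: j-1 = 12, so a_{13} = 15 + 744 + 8844 + 29040 + 23760 = 62403.

62403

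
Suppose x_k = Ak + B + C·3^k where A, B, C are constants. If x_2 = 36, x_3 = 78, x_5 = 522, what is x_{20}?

The three given values yield: 2A + B + 9C = 36; 3A + B + 27C = 78; 5A + B + 243C = 522.
Subtracting the first from the second: A + 18C = 42.
Subtracting the second from the third: 2A + 216C = 444.
Solving: C = 2, A = 6, then B = 6.
Hence x_{20} = 6·20 + 6 + 2·3486784401 = 6973568928.

6973568928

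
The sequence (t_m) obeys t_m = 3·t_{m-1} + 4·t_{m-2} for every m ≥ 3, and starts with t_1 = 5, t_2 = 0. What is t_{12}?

Step forward from the initial values:
t_3 = 20; t_4 = 60; t_5 = 260; t_6 = 1020; t_7 = 4100; t_8 = 16380; t_9 = 65540; t_{10} = 262140; t_{11} = 1048580; t_{12} = 4194300.
(Characteristic roots are 4 and -1.)

4194300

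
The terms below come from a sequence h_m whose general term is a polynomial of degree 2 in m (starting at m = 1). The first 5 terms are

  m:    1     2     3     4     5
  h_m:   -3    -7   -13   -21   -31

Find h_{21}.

-463

1st diffs: -4, -6, -8, -10.
2nd diffs: -2, -2, -2 (constant).
So h_m = -m^2 - m - 1.
Evaluating at m = 21 gives h_{21} = -463.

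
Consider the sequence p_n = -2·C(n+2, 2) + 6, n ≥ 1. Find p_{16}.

C(18, 2) = 153, so p_{16} = -300.

-300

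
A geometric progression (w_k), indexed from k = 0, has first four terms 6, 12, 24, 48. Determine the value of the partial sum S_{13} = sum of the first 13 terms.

49146

Common ratio r = 2.
w_k = 6·2^(k-0).
S = 6·(2^13 - 1)/(2 - 1) = 6·(8192 - 1)/(1) = 49146.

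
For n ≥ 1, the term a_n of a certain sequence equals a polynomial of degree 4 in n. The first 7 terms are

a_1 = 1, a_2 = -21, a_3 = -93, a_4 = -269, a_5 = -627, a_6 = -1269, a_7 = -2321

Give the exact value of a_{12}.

-19821

1st diffs: -22, -72, -176, -358, -642, -1052.
2nd diffs: -50, -104, -182, -284, -410.
3rd diffs: -54, -78, -102, -126.
4th diffs: -24, -24, -24 (constant).
Newton forward-difference form: a_n = 1 + (-22)·C(n-1,1) + (-50)·C(n-1,2) + (-54)·C(n-1,3) + (-24)·C(n-1,4).
At n = 12: n-1 = 11, so a_{12} = 1 - 242 - 2750 - 8910 - 7920 = -19821.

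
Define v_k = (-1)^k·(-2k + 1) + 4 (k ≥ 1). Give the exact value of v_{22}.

-39

(-1)^22 = 1; -2k + 1 at k=22 is -43; so v_{22} = -39.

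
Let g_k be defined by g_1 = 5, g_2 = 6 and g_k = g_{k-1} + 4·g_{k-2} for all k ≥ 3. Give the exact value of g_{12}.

g_3 = 26  g_4 = 50  g_5 = 154  g_6 = 354  g_7 = 970  g_8 = 2386  g_9 = 6266  g_{10} = 15810  g_{11} = 40874  g_{12} = 104114.

104114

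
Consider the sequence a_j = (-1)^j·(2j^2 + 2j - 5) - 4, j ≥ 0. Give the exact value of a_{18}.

(-1)^18 = 1; 2j^2 + 2j - 5 at j=18 is 679; so a_{18} = 675.

675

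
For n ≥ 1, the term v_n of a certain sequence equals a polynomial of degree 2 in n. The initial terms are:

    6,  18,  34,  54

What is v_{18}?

754

1st diffs: 12, 16, 20.
2nd diffs: 4, 4 (constant).
Newton forward-difference form: v_n = 6 + 12·C(n-1,1) + 4·C(n-1,2).
At n = 18: n-1 = 17, so v_{18} = 6 + 204 + 544 = 754.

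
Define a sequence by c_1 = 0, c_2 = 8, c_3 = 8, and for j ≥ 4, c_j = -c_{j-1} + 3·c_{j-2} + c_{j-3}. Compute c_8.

112

Compute successive terms:
c_4 = 16, c_5 = 16, c_6 = 40, c_7 = 24, c_8 = 112.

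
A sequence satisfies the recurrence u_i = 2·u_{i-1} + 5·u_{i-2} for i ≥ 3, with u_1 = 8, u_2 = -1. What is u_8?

12491

u_3 = 38  u_4 = 71  u_5 = 332  u_6 = 1019  u_7 = 3698  u_8 = 12491.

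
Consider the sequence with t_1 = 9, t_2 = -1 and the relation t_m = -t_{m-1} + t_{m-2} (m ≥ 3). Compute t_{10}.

-223

Step forward from the initial values:
t_3 = 10; t_4 = -11; t_5 = 21; t_6 = -32; t_7 = 53; t_8 = -85; t_9 = 138; t_{10} = -223.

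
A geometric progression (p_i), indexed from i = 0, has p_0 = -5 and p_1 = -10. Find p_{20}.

-5242880

Common ratio r = 2.
p_i = (-5)·2^(i-0).
p_{20} = (-5)·2^20 = -5242880.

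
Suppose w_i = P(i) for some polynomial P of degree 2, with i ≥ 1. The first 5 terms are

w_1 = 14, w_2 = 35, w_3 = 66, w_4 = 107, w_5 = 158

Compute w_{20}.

2123

1st diffs: 21, 31, 41, 51.
2nd diffs: 10, 10, 10 (constant).
Newton forward-difference form: w_i = 14 + 21·C(i-1,1) + 10·C(i-1,2).
At i = 20: i-1 = 19, so w_{20} = 14 + 399 + 1710 = 2123.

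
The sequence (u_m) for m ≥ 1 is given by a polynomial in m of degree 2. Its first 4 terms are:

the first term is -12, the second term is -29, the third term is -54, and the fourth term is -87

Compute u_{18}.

-1389

1st diffs: -17, -25, -33.
2nd diffs: -8, -8 (constant).
Newton forward-difference form: u_m = -12 + (-17)·C(m-1,1) + (-8)·C(m-1,2).
At m = 18: m-1 = 17, so u_{18} = -12 - 289 - 1088 = -1389.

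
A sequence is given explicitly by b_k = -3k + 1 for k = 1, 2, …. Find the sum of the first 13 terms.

-260

Over k = 1..13: Σk = 91.
Total = (-3)·91 + (1)·13 = -260.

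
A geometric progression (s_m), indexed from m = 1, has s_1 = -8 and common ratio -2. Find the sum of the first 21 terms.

s_m = (-8)·(-2)^(m-1).
S = (-8)·((-2)^21 - 1)/(-2 - 1) = (-8)·(-2097152 - 1)/(-3) = -5592408.

-5592408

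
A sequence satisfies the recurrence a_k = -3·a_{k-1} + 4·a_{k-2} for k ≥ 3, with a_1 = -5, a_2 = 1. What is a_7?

Iterate the recurrence:
a_3 = -23  a_4 = 73  a_5 = -311  a_6 = 1225  a_7 = -4919.
(Characteristic roots are 1 and -4.)

-4919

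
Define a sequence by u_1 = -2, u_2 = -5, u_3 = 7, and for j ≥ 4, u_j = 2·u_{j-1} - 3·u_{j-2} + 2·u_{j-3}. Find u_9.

Applying the relation repeatedly:
u_4 = 25  u_5 = 19  u_6 = -23  u_7 = -53  u_8 = 1  u_9 = 115.

115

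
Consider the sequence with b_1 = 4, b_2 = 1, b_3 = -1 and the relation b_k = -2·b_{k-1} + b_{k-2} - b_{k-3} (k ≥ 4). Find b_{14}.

Applying the relation repeatedly:
b_4 = -1;  b_5 = 0;  b_6 = 0;  …;  b_{11} = 33;  b_{12} = -84;  b_{13} = 214;  b_{14} = -545.

-545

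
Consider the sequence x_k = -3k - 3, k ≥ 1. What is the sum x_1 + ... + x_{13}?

-312

Over k = 1..13: Σk = 91.
Total = (-3)·91 + (-3)·13 = -312.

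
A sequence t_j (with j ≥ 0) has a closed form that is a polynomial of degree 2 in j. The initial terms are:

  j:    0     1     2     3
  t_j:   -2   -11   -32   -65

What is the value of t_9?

1st diffs: -9, -21, -33.
2nd diffs: -12, -12 (constant).
Newton forward-difference form: t_j = -2 + (-9)·C(j,1) + (-12)·C(j,2).
At j = 9: j = 9, so t_9 = -2 - 81 - 432 = -515.

-515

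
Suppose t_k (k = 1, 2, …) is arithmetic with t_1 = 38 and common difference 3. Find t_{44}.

t_k = 38 + (k - 1)·3.
t_{44} = 38 + 43·3 = 167.

167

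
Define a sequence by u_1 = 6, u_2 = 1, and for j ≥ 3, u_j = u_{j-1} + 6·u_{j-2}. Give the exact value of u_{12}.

453619

Compute successive terms:
u_3 = 37, u_4 = 43, u_5 = 265, u_6 = 523, u_7 = 2113, u_8 = 5251, u_9 = 17929, u_{10} = 49435, u_{11} = 157009, u_{12} = 453619.
(Characteristic roots are 3 and -2.)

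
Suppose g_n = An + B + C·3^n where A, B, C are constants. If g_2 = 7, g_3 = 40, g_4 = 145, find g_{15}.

28697764

Write the equations: 2A + B + 9C = 7; 3A + B + 27C = 40; 4A + B + 81C = 145.
Subtracting the first from the second: A + 18C = 33.
Subtracting the second from the third: A + 54C = 105.
Solving: C = 2, A = -3, then B = -5.
Hence g_{15} = -3·15 + (-5) + 2·14348907 = 28697764.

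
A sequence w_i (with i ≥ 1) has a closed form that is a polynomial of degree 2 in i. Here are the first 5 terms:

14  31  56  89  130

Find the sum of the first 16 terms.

1st diffs: 17, 25, 33, 41.
2nd diffs: 8, 8, 8 (constant).
Newton forward-difference form: w_i = 14 + 17·C(i-1,1) + 8·C(i-1,2).
Continuing: …, 179, 236, 301, 374, …, w_{16} = 1109.
Summing i = 1..16 (16 terms) gives 6744.

6744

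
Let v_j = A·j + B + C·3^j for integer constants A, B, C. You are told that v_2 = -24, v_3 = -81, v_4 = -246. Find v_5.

Write the equations: 2A + B + 9C = -24; 3A + B + 27C = -81; 4A + B + 81C = -246.
Subtracting the first from the second: A + 18C = -57.
Subtracting the second from the third: A + 54C = -165.
Solving: C = -3, A = -3, then B = 9.
So v_j = -3·j + 9 + (-3)·3^j; at j=5 this is -735.

-735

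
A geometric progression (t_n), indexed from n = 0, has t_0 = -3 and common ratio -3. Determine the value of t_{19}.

3486784401

t_n = (-3)·(-3)^(n-0).
t_{19} = (-3)·(-3)^19 = 3486784401.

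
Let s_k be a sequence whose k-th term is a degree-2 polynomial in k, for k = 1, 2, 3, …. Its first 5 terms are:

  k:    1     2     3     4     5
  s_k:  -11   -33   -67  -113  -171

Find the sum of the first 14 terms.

-6524

1st diffs: -22, -34, -46, -58.
2nd diffs: -12, -12, -12 (constant).
Newton forward-difference form: s_k = -11 + (-22)·C(k-1,1) + (-12)·C(k-1,2).
Continuing: …, -241, -323, -417, -523, …, s_{14} = -1233.
Summing k = 1..14 (14 terms) gives -6524.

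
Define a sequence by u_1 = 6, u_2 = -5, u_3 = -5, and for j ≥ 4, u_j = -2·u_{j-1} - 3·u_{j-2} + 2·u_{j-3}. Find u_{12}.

Step forward from the initial values:
u_4 = 37; u_5 = -69; u_6 = 17; u_7 = 247; u_8 = -683; u_9 = 659; u_{10} = 1225; u_{11} = -5793; u_{12} = 9229.

9229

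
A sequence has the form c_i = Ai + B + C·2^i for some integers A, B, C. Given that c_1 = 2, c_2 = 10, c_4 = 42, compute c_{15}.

65590

Plug in i = 1, 2, 4: A + B + 2C = 2; 2A + B + 4C = 10; 4A + B + 16C = 42.
Subtracting the first from the second: A + 2C = 8.
Subtracting the second from the third: 2A + 12C = 32.
Solving: C = 2, A = 4, then B = -6.
Therefore c_{15} = 60 + (-6) + 2·32768 = 65590.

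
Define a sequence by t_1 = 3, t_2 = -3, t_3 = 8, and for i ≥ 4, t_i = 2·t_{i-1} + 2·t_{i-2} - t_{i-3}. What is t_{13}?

64083

Iterate the recurrence:
t_4 = 7; t_5 = 33; t_6 = 72; t_7 = 203; t_8 = 517; t_9 = 1368; t_{10} = 3567; t_{11} = 9353; t_{12} = 24472; t_{13} = 64083.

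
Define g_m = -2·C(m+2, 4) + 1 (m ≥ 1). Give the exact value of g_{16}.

-6119

C(18, 4) = 3060, so g_{16} = -6119.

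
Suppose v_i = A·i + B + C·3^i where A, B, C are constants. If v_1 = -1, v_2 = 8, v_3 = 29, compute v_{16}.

At i = 1, 2, 3: A + B + 3C = -1; 2A + B + 9C = 8; 3A + B + 27C = 29.
Subtracting the first from the second: A + 6C = 9.
Subtracting the second from the third: A + 18C = 21.
Solving: C = 1, A = 3, then B = -7.
Hence v_{16} = 3·16 + (-7) + 1·43046721 = 43046762.

43046762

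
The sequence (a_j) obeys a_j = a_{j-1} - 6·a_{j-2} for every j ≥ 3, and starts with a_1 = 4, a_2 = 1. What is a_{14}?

Step forward from the initial values:
a_3 = -23;  a_4 = -29;  a_5 = 109;  …;  a_{11} = 11629;  a_{12} = -63797;  a_{13} = -133571;  a_{14} = 249211.

249211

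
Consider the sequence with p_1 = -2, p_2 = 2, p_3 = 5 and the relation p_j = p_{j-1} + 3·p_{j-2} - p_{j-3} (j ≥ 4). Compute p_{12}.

6133

Applying the relation repeatedly:
p_4 = 13  p_5 = 26  p_6 = 60  p_7 = 125  p_8 = 279  p_9 = 594  p_{10} = 1306  p_{11} = 2809  p_{12} = 6133.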